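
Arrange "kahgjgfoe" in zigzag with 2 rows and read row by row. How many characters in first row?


Zigzag "kahgjgfoe" into 2 rows:
Placing characters:
  'k' => row 0
  'a' => row 1
  'h' => row 0
  'g' => row 1
  'j' => row 0
  'g' => row 1
  'f' => row 0
  'o' => row 1
  'e' => row 0
Rows:
  Row 0: "khjfe"
  Row 1: "aggo"
First row length: 5

5


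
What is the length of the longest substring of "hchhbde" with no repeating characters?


Input: "hchhbde"
Sliding window (track last position of each char):
  Position 0 ('h'): window [0,0] length 1 -- new best
  Position 1 ('c'): window [0,1] length 2 -- new best
  Position 2 ('h'): repeat (last at 0), move window start to 1
  Position 2 ('h'): window [1,2] length 2
  Position 3 ('h'): repeat (last at 2), move window start to 3
  Position 3 ('h'): window [3,3] length 1
  Position 4 ('b'): window [3,4] length 2
  Position 5 ('d'): window [3,5] length 3 -- new best
  Position 6 ('e'): window [3,6] length 4 -- new best
Longest substring with no repeats: "hbde" with length 4

4


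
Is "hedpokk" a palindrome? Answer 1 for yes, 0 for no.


Input: hedpokk
Reversed: kkopdeh
  Compare pos 0 ('h') with pos 6 ('k'): MISMATCH
  Compare pos 1 ('e') with pos 5 ('k'): MISMATCH
  Compare pos 2 ('d') with pos 4 ('o'): MISMATCH
Result: not a palindrome

0


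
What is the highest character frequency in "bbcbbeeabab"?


Input: bbcbbeeabab
Character counts:
  'a': 2
  'b': 6
  'c': 1
  'e': 2
Maximum frequency: 6

6


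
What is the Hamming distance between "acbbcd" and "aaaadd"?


Comparing "acbbcd" and "aaaadd" position by position:
  Position 0: 'a' vs 'a' => same
  Position 1: 'c' vs 'a' => differ
  Position 2: 'b' vs 'a' => differ
  Position 3: 'b' vs 'a' => differ
  Position 4: 'c' vs 'd' => differ
  Position 5: 'd' vs 'd' => same
Total differences (Hamming distance): 4

4


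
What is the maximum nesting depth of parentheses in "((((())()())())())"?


Input: "((((())()())())())"
Tracking depth:
  Position 0 '(': depth becomes 1
  Position 1 '(': depth becomes 2
  Position 2 '(': depth becomes 3
  Position 3 '(': depth becomes 4
  Position 4 '(': depth becomes 5
  Position 5 ')': depth becomes 4
  Position 6 ')': depth becomes 3
  Position 7 '(': depth becomes 4
  Position 8 ')': depth becomes 3
  Position 9 '(': depth becomes 4
  Position 10 ')': depth becomes 3
  Position 11 ')': depth becomes 2
  Position 12 '(': depth becomes 3
  Position 13 ')': depth becomes 2
  Position 14 ')': depth becomes 1
  Position 15 '(': depth becomes 2
  Position 16 ')': depth becomes 1
  Position 17 ')': depth becomes 0
Maximum depth reached: 5

5


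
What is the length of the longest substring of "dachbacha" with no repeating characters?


Input: "dachbacha"
Sliding window (track last position of each char):
  Position 0 ('d'): window [0,0] length 1 -- new best
  Position 1 ('a'): window [0,1] length 2 -- new best
  Position 2 ('c'): window [0,2] length 3 -- new best
  Position 3 ('h'): window [0,3] length 4 -- new best
  Position 4 ('b'): window [0,4] length 5 -- new best
  Position 5 ('a'): repeat (last at 1), move window start to 2
  Position 5 ('a'): window [2,5] length 4
  Position 6 ('c'): repeat (last at 2), move window start to 3
  Position 6 ('c'): window [3,6] length 4
  Position 7 ('h'): repeat (last at 3), move window start to 4
  Position 7 ('h'): window [4,7] length 4
  Position 8 ('a'): repeat (last at 5), move window start to 6
  Position 8 ('a'): window [6,8] length 3
Longest substring with no repeats: "dachb" with length 5

5


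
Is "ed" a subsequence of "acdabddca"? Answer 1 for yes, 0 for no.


Check if "ed" is a subsequence of "acdabddca"
Greedy scan:
  Position 0 ('a'): no match needed
  Position 1 ('c'): no match needed
  Position 2 ('d'): no match needed
  Position 3 ('a'): no match needed
  Position 4 ('b'): no match needed
  Position 5 ('d'): no match needed
  Position 6 ('d'): no match needed
  Position 7 ('c'): no match needed
  Position 8 ('a'): no match needed
Only matched 0/2 characters => not a subsequence

0


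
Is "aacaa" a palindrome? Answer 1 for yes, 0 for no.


Input: aacaa
Reversed: aacaa
  Compare pos 0 ('a') with pos 4 ('a'): match
  Compare pos 1 ('a') with pos 3 ('a'): match
Result: palindrome

1


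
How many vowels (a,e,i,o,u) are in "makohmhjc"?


Input: makohmhjc
Checking each character:
  'm' at position 0: consonant
  'a' at position 1: vowel (running total: 1)
  'k' at position 2: consonant
  'o' at position 3: vowel (running total: 2)
  'h' at position 4: consonant
  'm' at position 5: consonant
  'h' at position 6: consonant
  'j' at position 7: consonant
  'c' at position 8: consonant
Total vowels: 2

2


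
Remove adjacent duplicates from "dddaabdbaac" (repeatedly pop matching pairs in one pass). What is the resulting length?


Input: dddaabdbaac
Stack-based adjacent duplicate removal:
  Read 'd': push. Stack: d
  Read 'd': matches stack top 'd' => pop. Stack: (empty)
  Read 'd': push. Stack: d
  Read 'a': push. Stack: da
  Read 'a': matches stack top 'a' => pop. Stack: d
  Read 'b': push. Stack: db
  Read 'd': push. Stack: dbd
  Read 'b': push. Stack: dbdb
  Read 'a': push. Stack: dbdba
  Read 'a': matches stack top 'a' => pop. Stack: dbdb
  Read 'c': push. Stack: dbdbc
Final stack: "dbdbc" (length 5)

5


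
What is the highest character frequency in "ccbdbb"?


Input: ccbdbb
Character counts:
  'b': 3
  'c': 2
  'd': 1
Maximum frequency: 3

3


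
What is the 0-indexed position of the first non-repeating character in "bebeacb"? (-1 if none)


Input: bebeacb
Character frequencies:
  'a': 1
  'b': 3
  'c': 1
  'e': 2
Scanning left to right for freq == 1:
  Position 0 ('b'): freq=3, skip
  Position 1 ('e'): freq=2, skip
  Position 2 ('b'): freq=3, skip
  Position 3 ('e'): freq=2, skip
  Position 4 ('a'): unique! => answer = 4

4


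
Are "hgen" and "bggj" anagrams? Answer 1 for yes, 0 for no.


Strings: "hgen", "bggj"
Sorted first:  eghn
Sorted second: bggj
Differ at position 0: 'e' vs 'b' => not anagrams

0


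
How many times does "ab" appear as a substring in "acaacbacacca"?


Searching for "ab" in "acaacbacacca"
Scanning each position:
  Position 0: "ac" => no
  Position 1: "ca" => no
  Position 2: "aa" => no
  Position 3: "ac" => no
  Position 4: "cb" => no
  Position 5: "ba" => no
  Position 6: "ac" => no
  Position 7: "ca" => no
  Position 8: "ac" => no
  Position 9: "cc" => no
  Position 10: "ca" => no
Total occurrences: 0

0


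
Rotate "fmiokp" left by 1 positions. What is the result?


Input: "fmiokp", rotate left by 1
First 1 characters: "f"
Remaining characters: "miokp"
Concatenate remaining + first: "miokp" + "f" = "miokpf"

miokpf


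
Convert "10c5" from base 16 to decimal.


Input: "10c5" in base 16
Positional expansion:
  Digit '1' (value 1) x 16^3 = 4096
  Digit '0' (value 0) x 16^2 = 0
  Digit 'c' (value 12) x 16^1 = 192
  Digit '5' (value 5) x 16^0 = 5
Sum = 4293

4293


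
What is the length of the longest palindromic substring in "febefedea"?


Input: "febefedea"
Checking substrings for palindromes:
  [0:5] "febef" (len 5) => palindrome
  [1:4] "ebe" (len 3) => palindrome
  [3:6] "efe" (len 3) => palindrome
  [5:8] "ede" (len 3) => palindrome
Longest palindromic substring: "febef" with length 5

5


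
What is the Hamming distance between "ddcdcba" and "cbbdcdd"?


Comparing "ddcdcba" and "cbbdcdd" position by position:
  Position 0: 'd' vs 'c' => differ
  Position 1: 'd' vs 'b' => differ
  Position 2: 'c' vs 'b' => differ
  Position 3: 'd' vs 'd' => same
  Position 4: 'c' vs 'c' => same
  Position 5: 'b' vs 'd' => differ
  Position 6: 'a' vs 'd' => differ
Total differences (Hamming distance): 5

5


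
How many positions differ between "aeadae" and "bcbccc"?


Comparing "aeadae" and "bcbccc" position by position:
  Position 0: 'a' vs 'b' => DIFFER
  Position 1: 'e' vs 'c' => DIFFER
  Position 2: 'a' vs 'b' => DIFFER
  Position 3: 'd' vs 'c' => DIFFER
  Position 4: 'a' vs 'c' => DIFFER
  Position 5: 'e' vs 'c' => DIFFER
Positions that differ: 6

6


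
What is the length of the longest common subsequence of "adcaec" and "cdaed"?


LCS of "adcaec" and "cdaed"
DP table:
           c    d    a    e    d
      0    0    0    0    0    0
  a   0    0    0    1    1    1
  d   0    0    1    1    1    2
  c   0    1    1    1    1    2
  a   0    1    1    2    2    2
  e   0    1    1    2    3    3
  c   0    1    1    2    3    3
LCS length = dp[6][5] = 3

3


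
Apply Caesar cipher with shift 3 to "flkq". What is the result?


Caesar cipher: shift "flkq" by 3
  'f' (pos 5) + 3 = pos 8 = 'i'
  'l' (pos 11) + 3 = pos 14 = 'o'
  'k' (pos 10) + 3 = pos 13 = 'n'
  'q' (pos 16) + 3 = pos 19 = 't'
Result: iont

iont


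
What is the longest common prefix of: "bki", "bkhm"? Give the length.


Words: bki, bkhm
  Position 0: all 'b' => match
  Position 1: all 'k' => match
  Position 2: ('i', 'h') => mismatch, stop
LCP = "bk" (length 2)

2


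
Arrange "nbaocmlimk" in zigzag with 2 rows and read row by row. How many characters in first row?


Zigzag "nbaocmlimk" into 2 rows:
Placing characters:
  'n' => row 0
  'b' => row 1
  'a' => row 0
  'o' => row 1
  'c' => row 0
  'm' => row 1
  'l' => row 0
  'i' => row 1
  'm' => row 0
  'k' => row 1
Rows:
  Row 0: "naclm"
  Row 1: "bomik"
First row length: 5

5


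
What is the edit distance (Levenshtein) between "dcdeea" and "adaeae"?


Computing edit distance: "dcdeea" -> "adaeae"
DP table:
           a    d    a    e    a    e
      0    1    2    3    4    5    6
  d   1    1    1    2    3    4    5
  c   2    2    2    2    3    4    5
  d   3    3    2    3    3    4    5
  e   4    4    3    3    3    4    4
  e   5    5    4    4    3    4    4
  a   6    5    5    4    4    3    4
Edit distance = dp[6][6] = 4

4


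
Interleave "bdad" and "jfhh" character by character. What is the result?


Interleaving "bdad" and "jfhh":
  Position 0: 'b' from first, 'j' from second => "bj"
  Position 1: 'd' from first, 'f' from second => "df"
  Position 2: 'a' from first, 'h' from second => "ah"
  Position 3: 'd' from first, 'h' from second => "dh"
Result: bjdfahdh

bjdfahdh


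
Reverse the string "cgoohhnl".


Input: cgoohhnl
Reading characters right to left:
  Position 7: 'l'
  Position 6: 'n'
  Position 5: 'h'
  Position 4: 'h'
  Position 3: 'o'
  Position 2: 'o'
  Position 1: 'g'
  Position 0: 'c'
Reversed: lnhhoogc

lnhhoogc


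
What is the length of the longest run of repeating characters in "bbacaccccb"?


Input: "bbacaccccb"
Scanning for longest run:
  Position 1 ('b'): continues run of 'b', length=2
  Position 2 ('a'): new char, reset run to 1
  Position 3 ('c'): new char, reset run to 1
  Position 4 ('a'): new char, reset run to 1
  Position 5 ('c'): new char, reset run to 1
  Position 6 ('c'): continues run of 'c', length=2
  Position 7 ('c'): continues run of 'c', length=3
  Position 8 ('c'): continues run of 'c', length=4
  Position 9 ('b'): new char, reset run to 1
Longest run: 'c' with length 4

4


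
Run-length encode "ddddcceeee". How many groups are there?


Input: ddddcceeee
Scanning for consecutive runs:
  Group 1: 'd' x 4 (positions 0-3)
  Group 2: 'c' x 2 (positions 4-5)
  Group 3: 'e' x 4 (positions 6-9)
Total groups: 3

3


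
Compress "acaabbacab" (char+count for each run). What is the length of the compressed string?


Input: acaabbacab
Runs:
  'a' x 1 => "a1"
  'c' x 1 => "c1"
  'a' x 2 => "a2"
  'b' x 2 => "b2"
  'a' x 1 => "a1"
  'c' x 1 => "c1"
  'a' x 1 => "a1"
  'b' x 1 => "b1"
Compressed: "a1c1a2b2a1c1a1b1"
Compressed length: 16

16


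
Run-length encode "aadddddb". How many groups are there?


Input: aadddddb
Scanning for consecutive runs:
  Group 1: 'a' x 2 (positions 0-1)
  Group 2: 'd' x 5 (positions 2-6)
  Group 3: 'b' x 1 (positions 7-7)
Total groups: 3

3


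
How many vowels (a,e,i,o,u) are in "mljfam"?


Input: mljfam
Checking each character:
  'm' at position 0: consonant
  'l' at position 1: consonant
  'j' at position 2: consonant
  'f' at position 3: consonant
  'a' at position 4: vowel (running total: 1)
  'm' at position 5: consonant
Total vowels: 1

1


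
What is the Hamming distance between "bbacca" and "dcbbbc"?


Comparing "bbacca" and "dcbbbc" position by position:
  Position 0: 'b' vs 'd' => differ
  Position 1: 'b' vs 'c' => differ
  Position 2: 'a' vs 'b' => differ
  Position 3: 'c' vs 'b' => differ
  Position 4: 'c' vs 'b' => differ
  Position 5: 'a' vs 'c' => differ
Total differences (Hamming distance): 6

6


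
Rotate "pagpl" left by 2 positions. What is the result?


Input: "pagpl", rotate left by 2
First 2 characters: "pa"
Remaining characters: "gpl"
Concatenate remaining + first: "gpl" + "pa" = "gplpa"

gplpa


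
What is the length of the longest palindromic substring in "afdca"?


Input: "afdca"
Checking substrings for palindromes:
  No multi-char palindromic substrings found
Longest palindromic substring: "a" with length 1

1


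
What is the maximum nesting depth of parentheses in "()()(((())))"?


Input: "()()(((())))"
Tracking depth:
  Position 0 '(': depth becomes 1
  Position 1 ')': depth becomes 0
  Position 2 '(': depth becomes 1
  Position 3 ')': depth becomes 0
  Position 4 '(': depth becomes 1
  Position 5 '(': depth becomes 2
  Position 6 '(': depth becomes 3
  Position 7 '(': depth becomes 4
  Position 8 ')': depth becomes 3
  Position 9 ')': depth becomes 2
  Position 10 ')': depth becomes 1
  Position 11 ')': depth becomes 0
Maximum depth reached: 4

4


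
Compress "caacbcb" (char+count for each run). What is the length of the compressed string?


Input: caacbcb
Runs:
  'c' x 1 => "c1"
  'a' x 2 => "a2"
  'c' x 1 => "c1"
  'b' x 1 => "b1"
  'c' x 1 => "c1"
  'b' x 1 => "b1"
Compressed: "c1a2c1b1c1b1"
Compressed length: 12

12


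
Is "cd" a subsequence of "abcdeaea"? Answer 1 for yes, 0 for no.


Check if "cd" is a subsequence of "abcdeaea"
Greedy scan:
  Position 0 ('a'): no match needed
  Position 1 ('b'): no match needed
  Position 2 ('c'): matches sub[0] = 'c'
  Position 3 ('d'): matches sub[1] = 'd'
  Position 4 ('e'): no match needed
  Position 5 ('a'): no match needed
  Position 6 ('e'): no match needed
  Position 7 ('a'): no match needed
All 2 characters matched => is a subsequence

1


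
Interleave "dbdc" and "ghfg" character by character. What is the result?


Interleaving "dbdc" and "ghfg":
  Position 0: 'd' from first, 'g' from second => "dg"
  Position 1: 'b' from first, 'h' from second => "bh"
  Position 2: 'd' from first, 'f' from second => "df"
  Position 3: 'c' from first, 'g' from second => "cg"
Result: dgbhdfcg

dgbhdfcg


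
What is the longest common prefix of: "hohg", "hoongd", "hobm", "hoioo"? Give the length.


Words: hohg, hoongd, hobm, hoioo
  Position 0: all 'h' => match
  Position 1: all 'o' => match
  Position 2: ('h', 'o', 'b', 'i') => mismatch, stop
LCP = "ho" (length 2)

2


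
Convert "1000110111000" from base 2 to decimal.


Input: "1000110111000" in base 2
Positional expansion:
  Digit '1' (value 1) x 2^12 = 4096
  Digit '0' (value 0) x 2^11 = 0
  Digit '0' (value 0) x 2^10 = 0
  Digit '0' (value 0) x 2^9 = 0
  Digit '1' (value 1) x 2^8 = 256
  Digit '1' (value 1) x 2^7 = 128
  Digit '0' (value 0) x 2^6 = 0
  Digit '1' (value 1) x 2^5 = 32
  Digit '1' (value 1) x 2^4 = 16
  Digit '1' (value 1) x 2^3 = 8
  Digit '0' (value 0) x 2^2 = 0
  Digit '0' (value 0) x 2^1 = 0
  Digit '0' (value 0) x 2^0 = 0
Sum = 4536

4536


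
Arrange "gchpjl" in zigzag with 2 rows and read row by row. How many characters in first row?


Zigzag "gchpjl" into 2 rows:
Placing characters:
  'g' => row 0
  'c' => row 1
  'h' => row 0
  'p' => row 1
  'j' => row 0
  'l' => row 1
Rows:
  Row 0: "ghj"
  Row 1: "cpl"
First row length: 3

3


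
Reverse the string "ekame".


Input: ekame
Reading characters right to left:
  Position 4: 'e'
  Position 3: 'm'
  Position 2: 'a'
  Position 1: 'k'
  Position 0: 'e'
Reversed: emake

emake


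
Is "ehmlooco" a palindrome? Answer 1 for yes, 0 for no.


Input: ehmlooco
Reversed: ocoolmhe
  Compare pos 0 ('e') with pos 7 ('o'): MISMATCH
  Compare pos 1 ('h') with pos 6 ('c'): MISMATCH
  Compare pos 2 ('m') with pos 5 ('o'): MISMATCH
  Compare pos 3 ('l') with pos 4 ('o'): MISMATCH
Result: not a palindrome

0


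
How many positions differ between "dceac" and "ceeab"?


Comparing "dceac" and "ceeab" position by position:
  Position 0: 'd' vs 'c' => DIFFER
  Position 1: 'c' vs 'e' => DIFFER
  Position 2: 'e' vs 'e' => same
  Position 3: 'a' vs 'a' => same
  Position 4: 'c' vs 'b' => DIFFER
Positions that differ: 3

3


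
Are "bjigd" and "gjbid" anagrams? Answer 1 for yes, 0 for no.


Strings: "bjigd", "gjbid"
Sorted first:  bdgij
Sorted second: bdgij
Sorted forms match => anagrams

1


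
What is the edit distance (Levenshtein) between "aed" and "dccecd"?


Computing edit distance: "aed" -> "dccecd"
DP table:
           d    c    c    e    c    d
      0    1    2    3    4    5    6
  a   1    1    2    3    4    5    6
  e   2    2    2    3    3    4    5
  d   3    2    3    3    4    4    4
Edit distance = dp[3][6] = 4

4


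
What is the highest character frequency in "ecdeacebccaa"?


Input: ecdeacebccaa
Character counts:
  'a': 3
  'b': 1
  'c': 4
  'd': 1
  'e': 3
Maximum frequency: 4

4


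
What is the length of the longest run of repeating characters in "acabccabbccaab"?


Input: "acabccabbccaab"
Scanning for longest run:
  Position 1 ('c'): new char, reset run to 1
  Position 2 ('a'): new char, reset run to 1
  Position 3 ('b'): new char, reset run to 1
  Position 4 ('c'): new char, reset run to 1
  Position 5 ('c'): continues run of 'c', length=2
  Position 6 ('a'): new char, reset run to 1
  Position 7 ('b'): new char, reset run to 1
  Position 8 ('b'): continues run of 'b', length=2
  Position 9 ('c'): new char, reset run to 1
  Position 10 ('c'): continues run of 'c', length=2
  Position 11 ('a'): new char, reset run to 1
  Position 12 ('a'): continues run of 'a', length=2
  Position 13 ('b'): new char, reset run to 1
Longest run: 'c' with length 2

2


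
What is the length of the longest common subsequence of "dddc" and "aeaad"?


LCS of "dddc" and "aeaad"
DP table:
           a    e    a    a    d
      0    0    0    0    0    0
  d   0    0    0    0    0    1
  d   0    0    0    0    0    1
  d   0    0    0    0    0    1
  c   0    0    0    0    0    1
LCS length = dp[4][5] = 1

1


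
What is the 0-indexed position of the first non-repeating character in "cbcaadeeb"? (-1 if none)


Input: cbcaadeeb
Character frequencies:
  'a': 2
  'b': 2
  'c': 2
  'd': 1
  'e': 2
Scanning left to right for freq == 1:
  Position 0 ('c'): freq=2, skip
  Position 1 ('b'): freq=2, skip
  Position 2 ('c'): freq=2, skip
  Position 3 ('a'): freq=2, skip
  Position 4 ('a'): freq=2, skip
  Position 5 ('d'): unique! => answer = 5

5


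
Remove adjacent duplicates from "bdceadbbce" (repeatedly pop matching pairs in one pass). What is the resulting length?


Input: bdceadbbce
Stack-based adjacent duplicate removal:
  Read 'b': push. Stack: b
  Read 'd': push. Stack: bd
  Read 'c': push. Stack: bdc
  Read 'e': push. Stack: bdce
  Read 'a': push. Stack: bdcea
  Read 'd': push. Stack: bdcead
  Read 'b': push. Stack: bdceadb
  Read 'b': matches stack top 'b' => pop. Stack: bdcead
  Read 'c': push. Stack: bdceadc
  Read 'e': push. Stack: bdceadce
Final stack: "bdceadce" (length 8)

8


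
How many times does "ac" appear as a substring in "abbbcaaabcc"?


Searching for "ac" in "abbbcaaabcc"
Scanning each position:
  Position 0: "ab" => no
  Position 1: "bb" => no
  Position 2: "bb" => no
  Position 3: "bc" => no
  Position 4: "ca" => no
  Position 5: "aa" => no
  Position 6: "aa" => no
  Position 7: "ab" => no
  Position 8: "bc" => no
  Position 9: "cc" => no
Total occurrences: 0

0


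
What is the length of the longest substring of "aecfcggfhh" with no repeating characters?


Input: "aecfcggfhh"
Sliding window (track last position of each char):
  Position 0 ('a'): window [0,0] length 1 -- new best
  Position 1 ('e'): window [0,1] length 2 -- new best
  Position 2 ('c'): window [0,2] length 3 -- new best
  Position 3 ('f'): window [0,3] length 4 -- new best
  Position 4 ('c'): repeat (last at 2), move window start to 3
  Position 4 ('c'): window [3,4] length 2
  Position 5 ('g'): window [3,5] length 3
  Position 6 ('g'): repeat (last at 5), move window start to 6
  Position 6 ('g'): window [6,6] length 1
  Position 7 ('f'): window [6,7] length 2
  Position 8 ('h'): window [6,8] length 3
  Position 9 ('h'): repeat (last at 8), move window start to 9
  Position 9 ('h'): window [9,9] length 1
Longest substring with no repeats: "aecf" with length 4

4


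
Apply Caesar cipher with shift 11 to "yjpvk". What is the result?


Caesar cipher: shift "yjpvk" by 11
  'y' (pos 24) + 11 = pos 9 = 'j'
  'j' (pos 9) + 11 = pos 20 = 'u'
  'p' (pos 15) + 11 = pos 0 = 'a'
  'v' (pos 21) + 11 = pos 6 = 'g'
  'k' (pos 10) + 11 = pos 21 = 'v'
Result: juagv

juagv


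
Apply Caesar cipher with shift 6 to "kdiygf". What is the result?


Caesar cipher: shift "kdiygf" by 6
  'k' (pos 10) + 6 = pos 16 = 'q'
  'd' (pos 3) + 6 = pos 9 = 'j'
  'i' (pos 8) + 6 = pos 14 = 'o'
  'y' (pos 24) + 6 = pos 4 = 'e'
  'g' (pos 6) + 6 = pos 12 = 'm'
  'f' (pos 5) + 6 = pos 11 = 'l'
Result: qjoeml

qjoeml


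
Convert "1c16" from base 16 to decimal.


Input: "1c16" in base 16
Positional expansion:
  Digit '1' (value 1) x 16^3 = 4096
  Digit 'c' (value 12) x 16^2 = 3072
  Digit '1' (value 1) x 16^1 = 16
  Digit '6' (value 6) x 16^0 = 6
Sum = 7190

7190


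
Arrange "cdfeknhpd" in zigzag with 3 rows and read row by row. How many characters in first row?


Zigzag "cdfeknhpd" into 3 rows:
Placing characters:
  'c' => row 0
  'd' => row 1
  'f' => row 2
  'e' => row 1
  'k' => row 0
  'n' => row 1
  'h' => row 2
  'p' => row 1
  'd' => row 0
Rows:
  Row 0: "ckd"
  Row 1: "denp"
  Row 2: "fh"
First row length: 3

3


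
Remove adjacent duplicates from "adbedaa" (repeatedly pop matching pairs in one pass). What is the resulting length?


Input: adbedaa
Stack-based adjacent duplicate removal:
  Read 'a': push. Stack: a
  Read 'd': push. Stack: ad
  Read 'b': push. Stack: adb
  Read 'e': push. Stack: adbe
  Read 'd': push. Stack: adbed
  Read 'a': push. Stack: adbeda
  Read 'a': matches stack top 'a' => pop. Stack: adbed
Final stack: "adbed" (length 5)

5


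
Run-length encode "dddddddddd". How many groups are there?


Input: dddddddddd
Scanning for consecutive runs:
  Group 1: 'd' x 10 (positions 0-9)
Total groups: 1

1


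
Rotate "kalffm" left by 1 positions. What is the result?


Input: "kalffm", rotate left by 1
First 1 characters: "k"
Remaining characters: "alffm"
Concatenate remaining + first: "alffm" + "k" = "alffmk"

alffmk


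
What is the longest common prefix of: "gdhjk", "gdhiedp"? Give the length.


Words: gdhjk, gdhiedp
  Position 0: all 'g' => match
  Position 1: all 'd' => match
  Position 2: all 'h' => match
  Position 3: ('j', 'i') => mismatch, stop
LCP = "gdh" (length 3)

3


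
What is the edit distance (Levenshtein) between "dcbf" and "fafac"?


Computing edit distance: "dcbf" -> "fafac"
DP table:
           f    a    f    a    c
      0    1    2    3    4    5
  d   1    1    2    3    4    5
  c   2    2    2    3    4    4
  b   3    3    3    3    4    5
  f   4    3    4    3    4    5
Edit distance = dp[4][5] = 5

5


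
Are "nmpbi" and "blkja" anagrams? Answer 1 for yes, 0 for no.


Strings: "nmpbi", "blkja"
Sorted first:  bimnp
Sorted second: abjkl
Differ at position 0: 'b' vs 'a' => not anagrams

0


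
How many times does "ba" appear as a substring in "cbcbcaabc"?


Searching for "ba" in "cbcbcaabc"
Scanning each position:
  Position 0: "cb" => no
  Position 1: "bc" => no
  Position 2: "cb" => no
  Position 3: "bc" => no
  Position 4: "ca" => no
  Position 5: "aa" => no
  Position 6: "ab" => no
  Position 7: "bc" => no
Total occurrences: 0

0


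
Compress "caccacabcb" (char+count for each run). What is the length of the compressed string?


Input: caccacabcb
Runs:
  'c' x 1 => "c1"
  'a' x 1 => "a1"
  'c' x 2 => "c2"
  'a' x 1 => "a1"
  'c' x 1 => "c1"
  'a' x 1 => "a1"
  'b' x 1 => "b1"
  'c' x 1 => "c1"
  'b' x 1 => "b1"
Compressed: "c1a1c2a1c1a1b1c1b1"
Compressed length: 18

18


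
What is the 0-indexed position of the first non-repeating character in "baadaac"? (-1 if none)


Input: baadaac
Character frequencies:
  'a': 4
  'b': 1
  'c': 1
  'd': 1
Scanning left to right for freq == 1:
  Position 0 ('b'): unique! => answer = 0

0


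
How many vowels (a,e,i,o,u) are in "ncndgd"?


Input: ncndgd
Checking each character:
  'n' at position 0: consonant
  'c' at position 1: consonant
  'n' at position 2: consonant
  'd' at position 3: consonant
  'g' at position 4: consonant
  'd' at position 5: consonant
Total vowels: 0

0


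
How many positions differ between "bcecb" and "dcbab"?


Comparing "bcecb" and "dcbab" position by position:
  Position 0: 'b' vs 'd' => DIFFER
  Position 1: 'c' vs 'c' => same
  Position 2: 'e' vs 'b' => DIFFER
  Position 3: 'c' vs 'a' => DIFFER
  Position 4: 'b' vs 'b' => same
Positions that differ: 3

3


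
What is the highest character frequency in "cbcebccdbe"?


Input: cbcebccdbe
Character counts:
  'b': 3
  'c': 4
  'd': 1
  'e': 2
Maximum frequency: 4

4


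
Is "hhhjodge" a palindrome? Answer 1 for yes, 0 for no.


Input: hhhjodge
Reversed: egdojhhh
  Compare pos 0 ('h') with pos 7 ('e'): MISMATCH
  Compare pos 1 ('h') with pos 6 ('g'): MISMATCH
  Compare pos 2 ('h') with pos 5 ('d'): MISMATCH
  Compare pos 3 ('j') with pos 4 ('o'): MISMATCH
Result: not a palindrome

0


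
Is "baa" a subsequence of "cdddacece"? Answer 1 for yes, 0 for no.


Check if "baa" is a subsequence of "cdddacece"
Greedy scan:
  Position 0 ('c'): no match needed
  Position 1 ('d'): no match needed
  Position 2 ('d'): no match needed
  Position 3 ('d'): no match needed
  Position 4 ('a'): no match needed
  Position 5 ('c'): no match needed
  Position 6 ('e'): no match needed
  Position 7 ('c'): no match needed
  Position 8 ('e'): no match needed
Only matched 0/3 characters => not a subsequence

0


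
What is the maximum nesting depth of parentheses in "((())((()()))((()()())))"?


Input: "((())((()()))((()()())))"
Tracking depth:
  Position 0 '(': depth becomes 1
  Position 1 '(': depth becomes 2
  Position 2 '(': depth becomes 3
  Position 3 ')': depth becomes 2
  Position 4 ')': depth becomes 1
  Position 5 '(': depth becomes 2
  Position 6 '(': depth becomes 3
  Position 7 '(': depth becomes 4
  Position 8 ')': depth becomes 3
  Position 9 '(': depth becomes 4
  Position 10 ')': depth becomes 3
  Position 11 ')': depth becomes 2
  Position 12 ')': depth becomes 1
  Position 13 '(': depth becomes 2
  Position 14 '(': depth becomes 3
  Position 15 '(': depth becomes 4
  Position 16 ')': depth becomes 3
  Position 17 '(': depth becomes 4
  Position 18 ')': depth becomes 3
  Position 19 '(': depth becomes 4
  Position 20 ')': depth becomes 3
  Position 21 ')': depth becomes 2
  Position 22 ')': depth becomes 1
  Position 23 ')': depth becomes 0
Maximum depth reached: 4

4


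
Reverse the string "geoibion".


Input: geoibion
Reading characters right to left:
  Position 7: 'n'
  Position 6: 'o'
  Position 5: 'i'
  Position 4: 'b'
  Position 3: 'i'
  Position 2: 'o'
  Position 1: 'e'
  Position 0: 'g'
Reversed: noibioeg

noibioeg


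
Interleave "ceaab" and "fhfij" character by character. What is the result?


Interleaving "ceaab" and "fhfij":
  Position 0: 'c' from first, 'f' from second => "cf"
  Position 1: 'e' from first, 'h' from second => "eh"
  Position 2: 'a' from first, 'f' from second => "af"
  Position 3: 'a' from first, 'i' from second => "ai"
  Position 4: 'b' from first, 'j' from second => "bj"
Result: cfehafaibj

cfehafaibj


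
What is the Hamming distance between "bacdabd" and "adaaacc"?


Comparing "bacdabd" and "adaaacc" position by position:
  Position 0: 'b' vs 'a' => differ
  Position 1: 'a' vs 'd' => differ
  Position 2: 'c' vs 'a' => differ
  Position 3: 'd' vs 'a' => differ
  Position 4: 'a' vs 'a' => same
  Position 5: 'b' vs 'c' => differ
  Position 6: 'd' vs 'c' => differ
Total differences (Hamming distance): 6

6


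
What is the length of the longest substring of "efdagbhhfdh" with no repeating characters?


Input: "efdagbhhfdh"
Sliding window (track last position of each char):
  Position 0 ('e'): window [0,0] length 1 -- new best
  Position 1 ('f'): window [0,1] length 2 -- new best
  Position 2 ('d'): window [0,2] length 3 -- new best
  Position 3 ('a'): window [0,3] length 4 -- new best
  Position 4 ('g'): window [0,4] length 5 -- new best
  Position 5 ('b'): window [0,5] length 6 -- new best
  Position 6 ('h'): window [0,6] length 7 -- new best
  Position 7 ('h'): repeat (last at 6), move window start to 7
  Position 7 ('h'): window [7,7] length 1
  Position 8 ('f'): window [7,8] length 2
  Position 9 ('d'): window [7,9] length 3
  Position 10 ('h'): repeat (last at 7), move window start to 8
  Position 10 ('h'): window [8,10] length 3
Longest substring with no repeats: "efdagbh" with length 7

7


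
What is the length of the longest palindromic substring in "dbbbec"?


Input: "dbbbec"
Checking substrings for palindromes:
  [1:4] "bbb" (len 3) => palindrome
  [1:3] "bb" (len 2) => palindrome
  [2:4] "bb" (len 2) => palindrome
Longest palindromic substring: "bbb" with length 3

3


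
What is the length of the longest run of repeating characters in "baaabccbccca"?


Input: "baaabccbccca"
Scanning for longest run:
  Position 1 ('a'): new char, reset run to 1
  Position 2 ('a'): continues run of 'a', length=2
  Position 3 ('a'): continues run of 'a', length=3
  Position 4 ('b'): new char, reset run to 1
  Position 5 ('c'): new char, reset run to 1
  Position 6 ('c'): continues run of 'c', length=2
  Position 7 ('b'): new char, reset run to 1
  Position 8 ('c'): new char, reset run to 1
  Position 9 ('c'): continues run of 'c', length=2
  Position 10 ('c'): continues run of 'c', length=3
  Position 11 ('a'): new char, reset run to 1
Longest run: 'a' with length 3

3


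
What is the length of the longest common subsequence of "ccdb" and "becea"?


LCS of "ccdb" and "becea"
DP table:
           b    e    c    e    a
      0    0    0    0    0    0
  c   0    0    0    1    1    1
  c   0    0    0    1    1    1
  d   0    0    0    1    1    1
  b   0    1    1    1    1    1
LCS length = dp[4][5] = 1

1


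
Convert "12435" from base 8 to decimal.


Input: "12435" in base 8
Positional expansion:
  Digit '1' (value 1) x 8^4 = 4096
  Digit '2' (value 2) x 8^3 = 1024
  Digit '4' (value 4) x 8^2 = 256
  Digit '3' (value 3) x 8^1 = 24
  Digit '5' (value 5) x 8^0 = 5
Sum = 5405

5405


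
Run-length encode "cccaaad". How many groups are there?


Input: cccaaad
Scanning for consecutive runs:
  Group 1: 'c' x 3 (positions 0-2)
  Group 2: 'a' x 3 (positions 3-5)
  Group 3: 'd' x 1 (positions 6-6)
Total groups: 3

3


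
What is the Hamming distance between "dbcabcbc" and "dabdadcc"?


Comparing "dbcabcbc" and "dabdadcc" position by position:
  Position 0: 'd' vs 'd' => same
  Position 1: 'b' vs 'a' => differ
  Position 2: 'c' vs 'b' => differ
  Position 3: 'a' vs 'd' => differ
  Position 4: 'b' vs 'a' => differ
  Position 5: 'c' vs 'd' => differ
  Position 6: 'b' vs 'c' => differ
  Position 7: 'c' vs 'c' => same
Total differences (Hamming distance): 6

6


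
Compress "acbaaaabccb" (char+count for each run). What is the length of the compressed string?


Input: acbaaaabccb
Runs:
  'a' x 1 => "a1"
  'c' x 1 => "c1"
  'b' x 1 => "b1"
  'a' x 4 => "a4"
  'b' x 1 => "b1"
  'c' x 2 => "c2"
  'b' x 1 => "b1"
Compressed: "a1c1b1a4b1c2b1"
Compressed length: 14

14


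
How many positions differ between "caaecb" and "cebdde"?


Comparing "caaecb" and "cebdde" position by position:
  Position 0: 'c' vs 'c' => same
  Position 1: 'a' vs 'e' => DIFFER
  Position 2: 'a' vs 'b' => DIFFER
  Position 3: 'e' vs 'd' => DIFFER
  Position 4: 'c' vs 'd' => DIFFER
  Position 5: 'b' vs 'e' => DIFFER
Positions that differ: 5

5


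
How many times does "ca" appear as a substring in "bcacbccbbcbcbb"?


Searching for "ca" in "bcacbccbbcbcbb"
Scanning each position:
  Position 0: "bc" => no
  Position 1: "ca" => MATCH
  Position 2: "ac" => no
  Position 3: "cb" => no
  Position 4: "bc" => no
  Position 5: "cc" => no
  Position 6: "cb" => no
  Position 7: "bb" => no
  Position 8: "bc" => no
  Position 9: "cb" => no
  Position 10: "bc" => no
  Position 11: "cb" => no
  Position 12: "bb" => no
Total occurrences: 1

1


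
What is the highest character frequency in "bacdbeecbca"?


Input: bacdbeecbca
Character counts:
  'a': 2
  'b': 3
  'c': 3
  'd': 1
  'e': 2
Maximum frequency: 3

3


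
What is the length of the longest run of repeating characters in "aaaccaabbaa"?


Input: "aaaccaabbaa"
Scanning for longest run:
  Position 1 ('a'): continues run of 'a', length=2
  Position 2 ('a'): continues run of 'a', length=3
  Position 3 ('c'): new char, reset run to 1
  Position 4 ('c'): continues run of 'c', length=2
  Position 5 ('a'): new char, reset run to 1
  Position 6 ('a'): continues run of 'a', length=2
  Position 7 ('b'): new char, reset run to 1
  Position 8 ('b'): continues run of 'b', length=2
  Position 9 ('a'): new char, reset run to 1
  Position 10 ('a'): continues run of 'a', length=2
Longest run: 'a' with length 3

3


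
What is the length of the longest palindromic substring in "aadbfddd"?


Input: "aadbfddd"
Checking substrings for palindromes:
  [5:8] "ddd" (len 3) => palindrome
  [0:2] "aa" (len 2) => palindrome
  [5:7] "dd" (len 2) => palindrome
  [6:8] "dd" (len 2) => palindrome
Longest palindromic substring: "ddd" with length 3

3


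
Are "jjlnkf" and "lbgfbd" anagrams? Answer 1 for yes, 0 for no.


Strings: "jjlnkf", "lbgfbd"
Sorted first:  fjjkln
Sorted second: bbdfgl
Differ at position 0: 'f' vs 'b' => not anagrams

0


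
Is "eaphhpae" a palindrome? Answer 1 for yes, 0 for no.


Input: eaphhpae
Reversed: eaphhpae
  Compare pos 0 ('e') with pos 7 ('e'): match
  Compare pos 1 ('a') with pos 6 ('a'): match
  Compare pos 2 ('p') with pos 5 ('p'): match
  Compare pos 3 ('h') with pos 4 ('h'): match
Result: palindrome

1


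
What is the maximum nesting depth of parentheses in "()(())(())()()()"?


Input: "()(())(())()()()"
Tracking depth:
  Position 0 '(': depth becomes 1
  Position 1 ')': depth becomes 0
  Position 2 '(': depth becomes 1
  Position 3 '(': depth becomes 2
  Position 4 ')': depth becomes 1
  Position 5 ')': depth becomes 0
  Position 6 '(': depth becomes 1
  Position 7 '(': depth becomes 2
  Position 8 ')': depth becomes 1
  Position 9 ')': depth becomes 0
  Position 10 '(': depth becomes 1
  Position 11 ')': depth becomes 0
  Position 12 '(': depth becomes 1
  Position 13 ')': depth becomes 0
  Position 14 '(': depth becomes 1
  Position 15 ')': depth becomes 0
Maximum depth reached: 2

2


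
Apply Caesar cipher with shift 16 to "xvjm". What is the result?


Caesar cipher: shift "xvjm" by 16
  'x' (pos 23) + 16 = pos 13 = 'n'
  'v' (pos 21) + 16 = pos 11 = 'l'
  'j' (pos 9) + 16 = pos 25 = 'z'
  'm' (pos 12) + 16 = pos 2 = 'c'
Result: nlzc

nlzc


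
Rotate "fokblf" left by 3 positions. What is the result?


Input: "fokblf", rotate left by 3
First 3 characters: "fok"
Remaining characters: "blf"
Concatenate remaining + first: "blf" + "fok" = "blffok"

blffok


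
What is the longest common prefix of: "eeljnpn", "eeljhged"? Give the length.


Words: eeljnpn, eeljhged
  Position 0: all 'e' => match
  Position 1: all 'e' => match
  Position 2: all 'l' => match
  Position 3: all 'j' => match
  Position 4: ('n', 'h') => mismatch, stop
LCP = "eelj" (length 4)

4


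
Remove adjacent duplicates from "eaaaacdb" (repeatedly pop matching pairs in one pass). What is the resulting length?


Input: eaaaacdb
Stack-based adjacent duplicate removal:
  Read 'e': push. Stack: e
  Read 'a': push. Stack: ea
  Read 'a': matches stack top 'a' => pop. Stack: e
  Read 'a': push. Stack: ea
  Read 'a': matches stack top 'a' => pop. Stack: e
  Read 'c': push. Stack: ec
  Read 'd': push. Stack: ecd
  Read 'b': push. Stack: ecdb
Final stack: "ecdb" (length 4)

4


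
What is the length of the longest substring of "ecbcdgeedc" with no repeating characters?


Input: "ecbcdgeedc"
Sliding window (track last position of each char):
  Position 0 ('e'): window [0,0] length 1 -- new best
  Position 1 ('c'): window [0,1] length 2 -- new best
  Position 2 ('b'): window [0,2] length 3 -- new best
  Position 3 ('c'): repeat (last at 1), move window start to 2
  Position 3 ('c'): window [2,3] length 2
  Position 4 ('d'): window [2,4] length 3
  Position 5 ('g'): window [2,5] length 4 -- new best
  Position 6 ('e'): window [2,6] length 5 -- new best
  Position 7 ('e'): repeat (last at 6), move window start to 7
  Position 7 ('e'): window [7,7] length 1
  Position 8 ('d'): window [7,8] length 2
  Position 9 ('c'): window [7,9] length 3
Longest substring with no repeats: "bcdge" with length 5

5


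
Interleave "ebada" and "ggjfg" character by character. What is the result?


Interleaving "ebada" and "ggjfg":
  Position 0: 'e' from first, 'g' from second => "eg"
  Position 1: 'b' from first, 'g' from second => "bg"
  Position 2: 'a' from first, 'j' from second => "aj"
  Position 3: 'd' from first, 'f' from second => "df"
  Position 4: 'a' from first, 'g' from second => "ag"
Result: egbgajdfag

egbgajdfag


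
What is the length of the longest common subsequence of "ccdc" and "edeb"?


LCS of "ccdc" and "edeb"
DP table:
           e    d    e    b
      0    0    0    0    0
  c   0    0    0    0    0
  c   0    0    0    0    0
  d   0    0    1    1    1
  c   0    0    1    1    1
LCS length = dp[4][4] = 1

1


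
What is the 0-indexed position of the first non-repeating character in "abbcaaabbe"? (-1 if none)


Input: abbcaaabbe
Character frequencies:
  'a': 4
  'b': 4
  'c': 1
  'e': 1
Scanning left to right for freq == 1:
  Position 0 ('a'): freq=4, skip
  Position 1 ('b'): freq=4, skip
  Position 2 ('b'): freq=4, skip
  Position 3 ('c'): unique! => answer = 3

3


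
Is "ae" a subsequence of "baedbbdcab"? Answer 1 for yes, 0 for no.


Check if "ae" is a subsequence of "baedbbdcab"
Greedy scan:
  Position 0 ('b'): no match needed
  Position 1 ('a'): matches sub[0] = 'a'
  Position 2 ('e'): matches sub[1] = 'e'
  Position 3 ('d'): no match needed
  Position 4 ('b'): no match needed
  Position 5 ('b'): no match needed
  Position 6 ('d'): no match needed
  Position 7 ('c'): no match needed
  Position 8 ('a'): no match needed
  Position 9 ('b'): no match needed
All 2 characters matched => is a subsequence

1


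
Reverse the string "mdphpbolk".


Input: mdphpbolk
Reading characters right to left:
  Position 8: 'k'
  Position 7: 'l'
  Position 6: 'o'
  Position 5: 'b'
  Position 4: 'p'
  Position 3: 'h'
  Position 2: 'p'
  Position 1: 'd'
  Position 0: 'm'
Reversed: klobphpdm

klobphpdm


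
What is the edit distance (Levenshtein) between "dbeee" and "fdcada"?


Computing edit distance: "dbeee" -> "fdcada"
DP table:
           f    d    c    a    d    a
      0    1    2    3    4    5    6
  d   1    1    1    2    3    4    5
  b   2    2    2    2    3    4    5
  e   3    3    3    3    3    4    5
  e   4    4    4    4    4    4    5
  e   5    5    5    5    5    5    5
Edit distance = dp[5][6] = 5

5


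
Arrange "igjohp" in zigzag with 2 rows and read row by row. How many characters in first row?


Zigzag "igjohp" into 2 rows:
Placing characters:
  'i' => row 0
  'g' => row 1
  'j' => row 0
  'o' => row 1
  'h' => row 0
  'p' => row 1
Rows:
  Row 0: "ijh"
  Row 1: "gop"
First row length: 3

3


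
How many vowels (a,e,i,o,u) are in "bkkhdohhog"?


Input: bkkhdohhog
Checking each character:
  'b' at position 0: consonant
  'k' at position 1: consonant
  'k' at position 2: consonant
  'h' at position 3: consonant
  'd' at position 4: consonant
  'o' at position 5: vowel (running total: 1)
  'h' at position 6: consonant
  'h' at position 7: consonant
  'o' at position 8: vowel (running total: 2)
  'g' at position 9: consonant
Total vowels: 2

2
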